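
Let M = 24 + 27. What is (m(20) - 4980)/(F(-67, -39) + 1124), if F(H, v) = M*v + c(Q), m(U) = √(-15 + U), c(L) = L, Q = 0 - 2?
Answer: 1660/289 - √5/867 ≈ 5.7414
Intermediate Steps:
Q = -2
M = 51
F(H, v) = -2 + 51*v (F(H, v) = 51*v - 2 = -2 + 51*v)
(m(20) - 4980)/(F(-67, -39) + 1124) = (√(-15 + 20) - 4980)/((-2 + 51*(-39)) + 1124) = (√5 - 4980)/((-2 - 1989) + 1124) = (-4980 + √5)/(-1991 + 1124) = (-4980 + √5)/(-867) = (-4980 + √5)*(-1/867) = 1660/289 - √5/867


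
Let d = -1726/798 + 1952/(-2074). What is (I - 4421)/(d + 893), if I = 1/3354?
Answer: -33526182613/6748431352 ≈ -4.9680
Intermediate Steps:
I = 1/3354 ≈ 0.00029815
d = -21055/6783 (d = -1726*1/798 + 1952*(-1/2074) = -863/399 - 16/17 = -21055/6783 ≈ -3.1041)
(I - 4421)/(d + 893) = (1/3354 - 4421)/(-21055/6783 + 893) = -14828033/(3354*6036164/6783) = -14828033/3354*6783/6036164 = -33526182613/6748431352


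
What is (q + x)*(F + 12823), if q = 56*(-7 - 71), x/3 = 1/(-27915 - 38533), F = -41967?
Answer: 1057362050481/8306 ≈ 1.2730e+8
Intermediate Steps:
x = -3/66448 (x = 3/(-27915 - 38533) = 3/(-66448) = 3*(-1/66448) = -3/66448 ≈ -4.5148e-5)
q = -4368 (q = 56*(-78) = -4368)
(q + x)*(F + 12823) = (-4368 - 3/66448)*(-41967 + 12823) = -290244867/66448*(-29144) = 1057362050481/8306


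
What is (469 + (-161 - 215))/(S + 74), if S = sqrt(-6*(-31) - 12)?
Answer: 3441/2651 - 93*sqrt(174)/5302 ≈ 1.0666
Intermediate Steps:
S = sqrt(174) (S = sqrt(186 - 12) = sqrt(174) ≈ 13.191)
(469 + (-161 - 215))/(S + 74) = (469 + (-161 - 215))/(sqrt(174) + 74) = (469 - 376)/(74 + sqrt(174)) = 93/(74 + sqrt(174))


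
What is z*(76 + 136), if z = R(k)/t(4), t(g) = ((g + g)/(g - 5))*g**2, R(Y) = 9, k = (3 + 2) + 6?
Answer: -477/32 ≈ -14.906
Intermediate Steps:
k = 11 (k = 5 + 6 = 11)
t(g) = 2*g**3/(-5 + g) (t(g) = ((2*g)/(-5 + g))*g**2 = (2*g/(-5 + g))*g**2 = 2*g**3/(-5 + g))
z = -9/128 (z = 9/((2*4**3/(-5 + 4))) = 9/((2*64/(-1))) = 9/((2*64*(-1))) = 9/(-128) = 9*(-1/128) = -9/128 ≈ -0.070313)
z*(76 + 136) = -9*(76 + 136)/128 = -9/128*212 = -477/32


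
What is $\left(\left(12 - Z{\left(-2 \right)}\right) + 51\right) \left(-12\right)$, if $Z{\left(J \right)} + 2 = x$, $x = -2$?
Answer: $-804$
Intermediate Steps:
$Z{\left(J \right)} = -4$ ($Z{\left(J \right)} = -2 - 2 = -4$)
$\left(\left(12 - Z{\left(-2 \right)}\right) + 51\right) \left(-12\right) = \left(\left(12 - -4\right) + 51\right) \left(-12\right) = \left(\left(12 + 4\right) + 51\right) \left(-12\right) = \left(16 + 51\right) \left(-12\right) = 67 \left(-12\right) = -804$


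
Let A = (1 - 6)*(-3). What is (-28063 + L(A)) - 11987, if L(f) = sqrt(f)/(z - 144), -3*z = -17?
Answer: -40050 - 3*sqrt(15)/415 ≈ -40050.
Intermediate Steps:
z = 17/3 (z = -1/3*(-17) = 17/3 ≈ 5.6667)
A = 15 (A = -5*(-3) = 15)
L(f) = -3*sqrt(f)/415 (L(f) = sqrt(f)/(17/3 - 144) = sqrt(f)/(-415/3) = -3*sqrt(f)/415)
(-28063 + L(A)) - 11987 = (-28063 - 3*sqrt(15)/415) - 11987 = -40050 - 3*sqrt(15)/415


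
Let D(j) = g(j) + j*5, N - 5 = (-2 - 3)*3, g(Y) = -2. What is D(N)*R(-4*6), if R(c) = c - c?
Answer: 0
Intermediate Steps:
N = -10 (N = 5 + (-2 - 3)*3 = 5 - 5*3 = 5 - 15 = -10)
D(j) = -2 + 5*j (D(j) = -2 + j*5 = -2 + 5*j)
R(c) = 0
D(N)*R(-4*6) = (-2 + 5*(-10))*0 = (-2 - 50)*0 = -52*0 = 0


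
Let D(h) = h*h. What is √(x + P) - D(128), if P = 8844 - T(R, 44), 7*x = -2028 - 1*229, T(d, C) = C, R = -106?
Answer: -16384 + √415401/7 ≈ -16292.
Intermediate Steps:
x = -2257/7 (x = (-2028 - 1*229)/7 = (-2028 - 229)/7 = (⅐)*(-2257) = -2257/7 ≈ -322.43)
P = 8800 (P = 8844 - 1*44 = 8844 - 44 = 8800)
D(h) = h²
√(x + P) - D(128) = √(-2257/7 + 8800) - 1*128² = √(59343/7) - 1*16384 = √415401/7 - 16384 = -16384 + √415401/7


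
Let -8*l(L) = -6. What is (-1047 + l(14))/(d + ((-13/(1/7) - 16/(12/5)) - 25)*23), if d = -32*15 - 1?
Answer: 12555/39628 ≈ 0.31682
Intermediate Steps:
l(L) = 3/4 (l(L) = -1/8*(-6) = 3/4)
d = -481 (d = -480 - 1 = -481)
(-1047 + l(14))/(d + ((-13/(1/7) - 16/(12/5)) - 25)*23) = (-1047 + 3/4)/(-481 + ((-13/(1/7) - 16/(12/5)) - 25)*23) = -4185/(4*(-481 + ((-13/1/7 - 16/(12*(1/5))) - 25)*23)) = -4185/(4*(-481 + ((-13*7 - 16/12/5) - 25)*23)) = -4185/(4*(-481 + ((-91 - 16*5/12) - 25)*23)) = -4185/(4*(-481 + ((-91 - 20/3) - 25)*23)) = -4185/(4*(-481 + (-293/3 - 25)*23)) = -4185/(4*(-481 - 368/3*23)) = -4185/(4*(-481 - 8464/3)) = -4185/(4*(-9907/3)) = -4185/4*(-3/9907) = 12555/39628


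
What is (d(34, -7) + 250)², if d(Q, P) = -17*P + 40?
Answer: 167281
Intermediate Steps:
d(Q, P) = 40 - 17*P
(d(34, -7) + 250)² = ((40 - 17*(-7)) + 250)² = ((40 + 119) + 250)² = (159 + 250)² = 409² = 167281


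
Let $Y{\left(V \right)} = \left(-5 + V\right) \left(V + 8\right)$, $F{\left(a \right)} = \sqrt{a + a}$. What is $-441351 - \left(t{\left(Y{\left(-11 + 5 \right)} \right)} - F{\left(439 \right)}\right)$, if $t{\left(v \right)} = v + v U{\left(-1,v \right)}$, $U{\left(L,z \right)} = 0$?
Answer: $-441329 + \sqrt{878} \approx -4.413 \cdot 10^{5}$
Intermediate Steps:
$F{\left(a \right)} = \sqrt{2} \sqrt{a}$ ($F{\left(a \right)} = \sqrt{2 a} = \sqrt{2} \sqrt{a}$)
$Y{\left(V \right)} = \left(-5 + V\right) \left(8 + V\right)$
$t{\left(v \right)} = v$ ($t{\left(v \right)} = v + v 0 = v + 0 = v$)
$-441351 - \left(t{\left(Y{\left(-11 + 5 \right)} \right)} - F{\left(439 \right)}\right) = -441351 - \left(\left(-40 + \left(-11 + 5\right)^{2} + 3 \left(-11 + 5\right)\right) - \sqrt{2} \sqrt{439}\right) = -441351 - \left(\left(-40 + \left(-6\right)^{2} + 3 \left(-6\right)\right) - \sqrt{878}\right) = -441351 - \left(\left(-40 + 36 - 18\right) - \sqrt{878}\right) = -441351 - \left(-22 - \sqrt{878}\right) = -441351 + \left(22 + \sqrt{878}\right) = -441329 + \sqrt{878}$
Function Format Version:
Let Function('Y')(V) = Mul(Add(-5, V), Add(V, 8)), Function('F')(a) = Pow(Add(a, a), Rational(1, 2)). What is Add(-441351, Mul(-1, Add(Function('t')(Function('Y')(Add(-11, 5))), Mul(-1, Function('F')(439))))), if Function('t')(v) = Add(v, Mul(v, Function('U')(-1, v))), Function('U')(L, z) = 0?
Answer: Add(-441329, Pow(878, Rational(1, 2))) ≈ -4.4130e+5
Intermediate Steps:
Function('F')(a) = Mul(Pow(2, Rational(1, 2)), Pow(a, Rational(1, 2))) (Function('F')(a) = Pow(Mul(2, a), Rational(1, 2)) = Mul(Pow(2, Rational(1, 2)), Pow(a, Rational(1, 2))))
Function('Y')(V) = Mul(Add(-5, V), Add(8, V))
Function('t')(v) = v (Function('t')(v) = Add(v, Mul(v, 0)) = Add(v, 0) = v)
Add(-441351, Mul(-1, Add(Function('t')(Function('Y')(Add(-11, 5))), Mul(-1, Function('F')(439))))) = Add(-441351, Mul(-1, Add(Add(-40, Pow(Add(-11, 5), 2), Mul(3, Add(-11, 5))), Mul(-1, Mul(Pow(2, Rational(1, 2)), Pow(439, Rational(1, 2))))))) = Add(-441351, Mul(-1, Add(Add(-40, Pow(-6, 2), Mul(3, -6)), Mul(-1, Pow(878, Rational(1, 2)))))) = Add(-441351, Mul(-1, Add(Add(-40, 36, -18), Mul(-1, Pow(878, Rational(1, 2)))))) = Add(-441351, Mul(-1, Add(-22, Mul(-1, Pow(878, Rational(1, 2)))))) = Add(-441351, Add(22, Pow(878, Rational(1, 2)))) = Add(-441329, Pow(878, Rational(1, 2)))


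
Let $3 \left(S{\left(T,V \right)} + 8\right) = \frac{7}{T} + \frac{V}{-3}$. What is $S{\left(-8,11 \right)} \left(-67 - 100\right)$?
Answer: $\frac{114395}{72} \approx 1588.8$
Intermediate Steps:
$S{\left(T,V \right)} = -8 - \frac{V}{9} + \frac{7}{3 T}$ ($S{\left(T,V \right)} = -8 + \frac{\frac{7}{T} + \frac{V}{-3}}{3} = -8 + \frac{\frac{7}{T} + V \left(- \frac{1}{3}\right)}{3} = -8 + \frac{\frac{7}{T} - \frac{V}{3}}{3} = -8 - \left(- \frac{7}{3 T} + \frac{V}{9}\right) = -8 - \frac{V}{9} + \frac{7}{3 T}$)
$S{\left(-8,11 \right)} \left(-67 - 100\right) = \frac{21 - - 8 \left(72 + 11\right)}{9 \left(-8\right)} \left(-67 - 100\right) = \frac{1}{9} \left(- \frac{1}{8}\right) \left(21 - \left(-8\right) 83\right) \left(-167\right) = \frac{1}{9} \left(- \frac{1}{8}\right) \left(21 + 664\right) \left(-167\right) = \frac{1}{9} \left(- \frac{1}{8}\right) 685 \left(-167\right) = \left(- \frac{685}{72}\right) \left(-167\right) = \frac{114395}{72}$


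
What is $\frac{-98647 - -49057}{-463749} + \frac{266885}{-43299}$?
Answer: $- \frac{40540151485}{6693289317} \approx -6.0568$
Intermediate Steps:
$\frac{-98647 - -49057}{-463749} + \frac{266885}{-43299} = \left(-98647 + 49057\right) \left(- \frac{1}{463749}\right) + 266885 \left(- \frac{1}{43299}\right) = \left(-49590\right) \left(- \frac{1}{463749}\right) - \frac{266885}{43299} = \frac{16530}{154583} - \frac{266885}{43299} = - \frac{40540151485}{6693289317}$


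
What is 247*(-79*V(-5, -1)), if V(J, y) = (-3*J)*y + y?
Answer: 312208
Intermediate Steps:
V(J, y) = y - 3*J*y (V(J, y) = -3*J*y + y = y - 3*J*y)
247*(-79*V(-5, -1)) = 247*(-(-79)*(1 - 3*(-5))) = 247*(-(-79)*(1 + 15)) = 247*(-(-79)*16) = 247*(-79*(-16)) = 247*1264 = 312208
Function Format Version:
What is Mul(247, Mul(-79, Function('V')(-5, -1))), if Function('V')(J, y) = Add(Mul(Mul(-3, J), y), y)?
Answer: 312208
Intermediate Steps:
Function('V')(J, y) = Add(y, Mul(-3, J, y)) (Function('V')(J, y) = Add(Mul(-3, J, y), y) = Add(y, Mul(-3, J, y)))
Mul(247, Mul(-79, Function('V')(-5, -1))) = Mul(247, Mul(-79, Mul(-1, Add(1, Mul(-3, -5))))) = Mul(247, Mul(-79, Mul(-1, Add(1, 15)))) = Mul(247, Mul(-79, Mul(-1, 16))) = Mul(247, Mul(-79, -16)) = Mul(247, 1264) = 312208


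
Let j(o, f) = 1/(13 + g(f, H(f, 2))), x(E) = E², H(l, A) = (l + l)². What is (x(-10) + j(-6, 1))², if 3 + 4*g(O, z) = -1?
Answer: 1442401/144 ≈ 10017.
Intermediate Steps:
H(l, A) = 4*l² (H(l, A) = (2*l)² = 4*l²)
g(O, z) = -1 (g(O, z) = -¾ + (¼)*(-1) = -¾ - ¼ = -1)
j(o, f) = 1/12 (j(o, f) = 1/(13 - 1) = 1/12)
(x(-10) + j(-6, 1))² = ((-10)² + 1/12)² = (100 + 1/12)² = (1201/12)² = 1442401/144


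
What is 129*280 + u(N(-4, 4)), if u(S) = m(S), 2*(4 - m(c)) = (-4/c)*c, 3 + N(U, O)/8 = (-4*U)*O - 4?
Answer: 36126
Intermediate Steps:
N(U, O) = -56 - 32*O*U (N(U, O) = -24 + 8*((-4*U)*O - 4) = -24 + 8*(-4*O*U - 4) = -24 + 8*(-4 - 4*O*U) = -24 + (-32 - 32*O*U) = -56 - 32*O*U)
m(c) = 6 (m(c) = 4 - (-4/c)*c/2 = 4 - ½*(-4) = 4 + 2 = 6)
u(S) = 6
129*280 + u(N(-4, 4)) = 129*280 + 6 = 36120 + 6 = 36126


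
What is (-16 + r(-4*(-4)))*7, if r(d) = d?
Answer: 0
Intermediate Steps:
(-16 + r(-4*(-4)))*7 = (-16 - 4*(-4))*7 = (-16 + 16)*7 = 0*7 = 0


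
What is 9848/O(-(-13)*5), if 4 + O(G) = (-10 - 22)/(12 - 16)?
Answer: 2462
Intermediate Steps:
O(G) = 4 (O(G) = -4 + (-10 - 22)/(12 - 16) = -4 - 32/(-4) = -4 - 32*(-¼) = -4 + 8 = 4)
9848/O(-(-13)*5) = 9848/4 = 9848*(¼) = 2462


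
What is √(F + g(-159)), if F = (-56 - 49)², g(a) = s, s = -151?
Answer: √10874 ≈ 104.28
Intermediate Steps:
g(a) = -151
F = 11025 (F = (-105)² = 11025)
√(F + g(-159)) = √(11025 - 151) = √10874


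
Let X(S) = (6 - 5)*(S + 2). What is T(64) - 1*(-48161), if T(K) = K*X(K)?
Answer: 52385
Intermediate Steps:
X(S) = 2 + S (X(S) = 1*(2 + S) = 2 + S)
T(K) = K*(2 + K)
T(64) - 1*(-48161) = 64*(2 + 64) - 1*(-48161) = 64*66 + 48161 = 4224 + 48161 = 52385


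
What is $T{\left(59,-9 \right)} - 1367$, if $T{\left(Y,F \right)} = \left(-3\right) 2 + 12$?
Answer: $-1361$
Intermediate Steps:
$T{\left(Y,F \right)} = 6$ ($T{\left(Y,F \right)} = -6 + 12 = 6$)
$T{\left(59,-9 \right)} - 1367 = 6 - 1367 = -1361$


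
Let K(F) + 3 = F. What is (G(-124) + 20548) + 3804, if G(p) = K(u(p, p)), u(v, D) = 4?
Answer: 24353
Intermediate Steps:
K(F) = -3 + F
G(p) = 1 (G(p) = -3 + 4 = 1)
(G(-124) + 20548) + 3804 = (1 + 20548) + 3804 = 20549 + 3804 = 24353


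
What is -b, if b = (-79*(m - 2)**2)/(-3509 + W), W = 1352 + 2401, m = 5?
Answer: 711/244 ≈ 2.9139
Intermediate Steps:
W = 3753
b = -711/244 (b = (-79*(5 - 2)**2)/(-3509 + 3753) = -79*3**2/244 = -79*9*(1/244) = -711*1/244 = -711/244 ≈ -2.9139)
-b = -1*(-711/244) = 711/244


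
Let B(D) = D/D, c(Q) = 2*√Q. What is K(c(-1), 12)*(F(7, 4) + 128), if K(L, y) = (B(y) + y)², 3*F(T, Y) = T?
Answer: 66079/3 ≈ 22026.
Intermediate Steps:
B(D) = 1
F(T, Y) = T/3
K(L, y) = (1 + y)²
K(c(-1), 12)*(F(7, 4) + 128) = (1 + 12)²*((⅓)*7 + 128) = 13²*(7/3 + 128) = 169*(391/3) = 66079/3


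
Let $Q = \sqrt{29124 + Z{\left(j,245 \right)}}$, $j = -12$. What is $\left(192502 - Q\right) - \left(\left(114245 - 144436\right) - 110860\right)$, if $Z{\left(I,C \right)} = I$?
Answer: $333553 - 2 \sqrt{7278} \approx 3.3338 \cdot 10^{5}$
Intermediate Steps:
$Q = 2 \sqrt{7278}$ ($Q = \sqrt{29124 - 12} = \sqrt{29112} = 2 \sqrt{7278} \approx 170.62$)
$\left(192502 - Q\right) - \left(\left(114245 - 144436\right) - 110860\right) = \left(192502 - 2 \sqrt{7278}\right) - \left(\left(114245 - 144436\right) - 110860\right) = \left(192502 - 2 \sqrt{7278}\right) - \left(-30191 - 110860\right) = \left(192502 - 2 \sqrt{7278}\right) - -141051 = \left(192502 - 2 \sqrt{7278}\right) + 141051 = 333553 - 2 \sqrt{7278}$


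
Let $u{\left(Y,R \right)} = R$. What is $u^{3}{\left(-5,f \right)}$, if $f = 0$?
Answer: $0$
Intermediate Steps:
$u^{3}{\left(-5,f \right)} = 0^{3} = 0$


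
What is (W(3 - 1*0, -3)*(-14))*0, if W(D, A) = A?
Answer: 0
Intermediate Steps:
(W(3 - 1*0, -3)*(-14))*0 = -3*(-14)*0 = 42*0 = 0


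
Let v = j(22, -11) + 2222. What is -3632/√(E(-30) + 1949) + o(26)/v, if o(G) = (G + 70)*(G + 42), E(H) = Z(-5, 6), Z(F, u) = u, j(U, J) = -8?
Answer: 1088/369 - 3632*√1955/1955 ≈ -79.195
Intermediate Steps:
E(H) = 6
o(G) = (42 + G)*(70 + G) (o(G) = (70 + G)*(42 + G) = (42 + G)*(70 + G))
v = 2214 (v = -8 + 2222 = 2214)
-3632/√(E(-30) + 1949) + o(26)/v = -3632/√(6 + 1949) + (2940 + 26² + 112*26)/2214 = -3632*√1955/1955 + (2940 + 676 + 2912)*(1/2214) = -3632*√1955/1955 + 6528*(1/2214) = -3632*√1955/1955 + 1088/369 = 1088/369 - 3632*√1955/1955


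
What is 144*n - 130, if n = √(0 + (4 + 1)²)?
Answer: 590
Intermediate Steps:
n = 5 (n = √(0 + 5²) = √(0 + 25) = √25 = 5)
144*n - 130 = 144*5 - 130 = 720 - 130 = 590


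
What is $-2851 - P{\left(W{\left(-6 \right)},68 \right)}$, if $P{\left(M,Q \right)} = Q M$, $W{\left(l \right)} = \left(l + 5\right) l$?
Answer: $-3259$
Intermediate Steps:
$W{\left(l \right)} = l \left(5 + l\right)$ ($W{\left(l \right)} = \left(5 + l\right) l = l \left(5 + l\right)$)
$P{\left(M,Q \right)} = M Q$
$-2851 - P{\left(W{\left(-6 \right)},68 \right)} = -2851 - - 6 \left(5 - 6\right) 68 = -2851 - \left(-6\right) \left(-1\right) 68 = -2851 - 6 \cdot 68 = -2851 - 408 = -3259$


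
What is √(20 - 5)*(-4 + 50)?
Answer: 46*√15 ≈ 178.16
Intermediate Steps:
√(20 - 5)*(-4 + 50) = √15*46 = 46*√15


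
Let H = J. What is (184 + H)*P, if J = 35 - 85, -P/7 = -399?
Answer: 374262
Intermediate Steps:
P = 2793 (P = -7*(-399) = 2793)
J = -50
H = -50
(184 + H)*P = (184 - 50)*2793 = 134*2793 = 374262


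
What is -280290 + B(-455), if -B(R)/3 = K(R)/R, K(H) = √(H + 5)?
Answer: -280290 + 9*I*√2/91 ≈ -2.8029e+5 + 0.13987*I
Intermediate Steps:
K(H) = √(5 + H)
B(R) = -3*√(5 + R)/R
-280290 + B(-455) = -280290 - 3*√(5 - 455)/(-455) = -280290 - 3*(-1/455)*√(-450) = -280290 - 3*(-1/455)*15*I*√2 = -280290 + 9*I*√2/91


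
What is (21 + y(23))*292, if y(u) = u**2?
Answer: 160600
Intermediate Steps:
(21 + y(23))*292 = (21 + 23**2)*292 = (21 + 529)*292 = 550*292 = 160600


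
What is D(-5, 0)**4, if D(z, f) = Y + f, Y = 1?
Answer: 1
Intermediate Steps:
D(z, f) = 1 + f
D(-5, 0)**4 = (1 + 0)**4 = 1**4 = 1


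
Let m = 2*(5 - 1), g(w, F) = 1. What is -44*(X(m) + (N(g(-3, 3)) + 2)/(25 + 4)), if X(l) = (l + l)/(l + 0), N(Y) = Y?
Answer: -2684/29 ≈ -92.552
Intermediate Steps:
m = 8 (m = 2*4 = 8)
X(l) = 2 (X(l) = (2*l)/l = 2)
-44*(X(m) + (N(g(-3, 3)) + 2)/(25 + 4)) = -44*(2 + (1 + 2)/(25 + 4)) = -44*(2 + 3/29) = -44*61/29 = -2684/29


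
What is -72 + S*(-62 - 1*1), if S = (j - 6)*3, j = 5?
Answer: 117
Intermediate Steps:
S = -3 (S = (5 - 6)*3 = -1*3 = -3)
-72 + S*(-62 - 1*1) = -72 - 3*(-62 - 1*1) = -72 - 3*(-62 - 1) = -72 - 3*(-63) = -72 + 189 = 117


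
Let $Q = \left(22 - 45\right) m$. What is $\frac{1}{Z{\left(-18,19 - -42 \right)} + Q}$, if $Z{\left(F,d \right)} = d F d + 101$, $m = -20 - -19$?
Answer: $- \frac{1}{66854} \approx -1.4958 \cdot 10^{-5}$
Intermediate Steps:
$m = -1$ ($m = -20 + 19 = -1$)
$Z{\left(F,d \right)} = 101 + F d^{2}$ ($Z{\left(F,d \right)} = F d d + 101 = F d^{2} + 101 = 101 + F d^{2}$)
$Q = 23$ ($Q = \left(22 - 45\right) \left(-1\right) = \left(-23\right) \left(-1\right) = 23$)
$\frac{1}{Z{\left(-18,19 - -42 \right)} + Q} = \frac{1}{\left(101 - 18 \left(19 - -42\right)^{2}\right) + 23} = \frac{1}{\left(101 - 18 \left(19 + 42\right)^{2}\right) + 23} = \frac{1}{\left(101 - 18 \cdot 61^{2}\right) + 23} = \frac{1}{\left(101 - 66978\right) + 23} = \frac{1}{-66877 + 23} = \frac{1}{-66854} = - \frac{1}{66854}$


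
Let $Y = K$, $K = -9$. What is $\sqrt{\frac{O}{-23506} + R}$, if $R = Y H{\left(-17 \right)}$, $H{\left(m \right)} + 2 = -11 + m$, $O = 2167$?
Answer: $\frac{\sqrt{149132712218}}{23506} \approx 16.429$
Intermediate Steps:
$H{\left(m \right)} = -13 + m$ ($H{\left(m \right)} = -2 + \left(-11 + m\right) = -13 + m$)
$Y = -9$
$R = 270$ ($R = - 9 \left(-13 - 17\right) = \left(-9\right) \left(-30\right) = 270$)
$\sqrt{\frac{O}{-23506} + R} = \sqrt{\frac{2167}{-23506} + 270} = \sqrt{2167 \left(- \frac{1}{23506}\right) + 270} = \sqrt{- \frac{2167}{23506} + 270} = \sqrt{\frac{6344453}{23506}} = \frac{\sqrt{149132712218}}{23506}$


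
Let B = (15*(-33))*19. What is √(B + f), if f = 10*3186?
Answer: 3*√2495 ≈ 149.85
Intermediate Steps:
B = -9405 (B = -495*19 = -9405)
f = 31860
√(B + f) = √(-9405 + 31860) = √22455 = 3*√2495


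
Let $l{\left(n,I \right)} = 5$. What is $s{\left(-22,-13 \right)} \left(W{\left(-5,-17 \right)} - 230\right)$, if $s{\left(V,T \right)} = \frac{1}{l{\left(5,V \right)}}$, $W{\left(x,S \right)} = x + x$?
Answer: $-48$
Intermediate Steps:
$W{\left(x,S \right)} = 2 x$
$s{\left(V,T \right)} = \frac{1}{5}$
$s{\left(-22,-13 \right)} \left(W{\left(-5,-17 \right)} - 230\right) = \frac{2 \left(-5\right) - 230}{5} = \frac{-10 - 230}{5} = \frac{1}{5} \left(-240\right) = -48$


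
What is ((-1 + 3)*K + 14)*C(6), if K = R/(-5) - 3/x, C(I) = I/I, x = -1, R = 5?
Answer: 18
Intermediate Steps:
C(I) = 1
K = 2 (K = 5/(-5) - 3/(-1) = 5*(-⅕) - 3*(-1) = -1 + 3 = 2)
((-1 + 3)*K + 14)*C(6) = ((-1 + 3)*2 + 14)*1 = (2*2 + 14)*1 = (4 + 14)*1 = 18*1 = 18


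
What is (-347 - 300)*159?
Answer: -102873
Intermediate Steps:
(-347 - 300)*159 = -647*159 = -102873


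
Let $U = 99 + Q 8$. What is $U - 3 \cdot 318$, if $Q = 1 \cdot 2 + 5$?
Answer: $-799$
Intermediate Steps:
$Q = 7$ ($Q = 2 + 5 = 7$)
$U = 155$ ($U = 99 + 7 \cdot 8 = 99 + 56 = 155$)
$U - 3 \cdot 318 = 155 - 3 \cdot 318 = 155 - 954 = -799$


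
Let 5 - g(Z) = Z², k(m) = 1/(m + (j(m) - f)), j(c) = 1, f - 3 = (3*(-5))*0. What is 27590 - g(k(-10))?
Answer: 3972241/144 ≈ 27585.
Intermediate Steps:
f = 3 (f = 3 + (3*(-5))*0 = 3 - 15*0 = 3 + 0 = 3)
k(m) = 1/(-2 + m) (k(m) = 1/(m + (1 - 1*3)) = 1/(m + (1 - 3)) = 1/(m - 2) = 1/(-2 + m))
g(Z) = 5 - Z²
27590 - g(k(-10)) = 27590 - (5 - (1/(-2 - 10))²) = 27590 - (5 - (1/(-12))²) = 27590 - (5 - (-1/12)²) = 27590 - (5 - 1*1/144) = 27590 - (5 - 1/144) = 27590 - 1*719/144 = 27590 - 719/144 = 3972241/144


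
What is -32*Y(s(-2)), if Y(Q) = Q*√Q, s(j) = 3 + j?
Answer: -32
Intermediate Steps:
Y(Q) = Q^(3/2)
-32*Y(s(-2)) = -32*(3 - 2)^(3/2) = -32*1^(3/2) = -32*1 = -32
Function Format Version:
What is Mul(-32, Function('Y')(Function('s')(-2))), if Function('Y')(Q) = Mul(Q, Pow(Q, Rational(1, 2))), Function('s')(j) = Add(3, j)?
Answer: -32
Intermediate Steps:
Function('Y')(Q) = Pow(Q, Rational(3, 2))
Mul(-32, Function('Y')(Function('s')(-2))) = Mul(-32, Pow(Add(3, -2), Rational(3, 2))) = Mul(-32, Pow(1, Rational(3, 2))) = Mul(-32, 1) = -32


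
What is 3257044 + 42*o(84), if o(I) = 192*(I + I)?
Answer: 4611796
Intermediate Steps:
o(I) = 384*I (o(I) = 192*(2*I) = 384*I)
3257044 + 42*o(84) = 3257044 + 42*(384*84) = 3257044 + 42*32256 = 3257044 + 1354752 = 4611796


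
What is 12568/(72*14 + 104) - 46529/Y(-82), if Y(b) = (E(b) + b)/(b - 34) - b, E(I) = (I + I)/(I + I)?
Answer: -735162993/1333427 ≈ -551.33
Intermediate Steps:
E(I) = 1 (E(I) = (2*I)/((2*I)) = (2*I)*(1/(2*I)) = 1)
Y(b) = -b + (1 + b)/(-34 + b) (Y(b) = (1 + b)/(b - 34) - b = (1 + b)/(-34 + b) - b = -b + (1 + b)/(-34 + b))
12568/(72*14 + 104) - 46529/Y(-82) = 12568/(72*14 + 104) - 46529*(-34 - 82)/(1 - 1*(-82)² + 35*(-82)) = 12568/(1008 + 104) - 46529*(-116/(1 - 1*6724 - 2870)) = 12568/1112 - 46529*(-116/(1 - 6724 - 2870)) = 12568*(1/1112) - 46529/((-1/116*(-9593))) = 1571/139 - 46529/9593/116 = 1571/139 - 46529*116/9593 = 1571/139 - 5397364/9593 = -735162993/1333427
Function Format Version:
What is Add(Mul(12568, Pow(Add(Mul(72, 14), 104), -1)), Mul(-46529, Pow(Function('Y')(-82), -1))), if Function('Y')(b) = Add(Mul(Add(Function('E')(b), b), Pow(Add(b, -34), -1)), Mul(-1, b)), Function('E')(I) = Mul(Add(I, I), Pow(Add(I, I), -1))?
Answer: Rational(-735162993, 1333427) ≈ -551.33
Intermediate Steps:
Function('E')(I) = 1 (Function('E')(I) = Mul(Mul(2, I), Pow(Mul(2, I), -1)) = Mul(Mul(2, I), Mul(Rational(1, 2), Pow(I, -1))) = 1)
Function('Y')(b) = Add(Mul(-1, b), Mul(Pow(Add(-34, b), -1), Add(1, b))) (Function('Y')(b) = Add(Mul(Add(1, b), Pow(Add(b, -34), -1)), Mul(-1, b)) = Add(Mul(Add(1, b), Pow(Add(-34, b), -1)), Mul(-1, b)) = Add(Mul(Pow(Add(-34, b), -1), Add(1, b)), Mul(-1, b)) = Add(Mul(-1, b), Mul(Pow(Add(-34, b), -1), Add(1, b))))
Add(Mul(12568, Pow(Add(Mul(72, 14), 104), -1)), Mul(-46529, Pow(Function('Y')(-82), -1))) = Add(Mul(12568, Pow(Add(Mul(72, 14), 104), -1)), Mul(-46529, Pow(Mul(Pow(Add(-34, -82), -1), Add(1, Mul(-1, Pow(-82, 2)), Mul(35, -82))), -1))) = Add(Mul(12568, Pow(Add(1008, 104), -1)), Mul(-46529, Pow(Mul(Pow(-116, -1), Add(1, Mul(-1, 6724), -2870)), -1))) = Add(Mul(12568, Pow(1112, -1)), Mul(-46529, Pow(Mul(Rational(-1, 116), Add(1, -6724, -2870)), -1))) = Add(Mul(12568, Rational(1, 1112)), Mul(-46529, Pow(Mul(Rational(-1, 116), -9593), -1))) = Add(Rational(1571, 139), Mul(-46529, Pow(Rational(9593, 116), -1))) = Add(Rational(1571, 139), Mul(-46529, Rational(116, 9593))) = Add(Rational(1571, 139), Rational(-5397364, 9593)) = Rational(-735162993, 1333427)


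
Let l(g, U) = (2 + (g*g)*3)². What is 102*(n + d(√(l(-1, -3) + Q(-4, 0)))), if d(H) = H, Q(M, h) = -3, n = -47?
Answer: -4794 + 102*√22 ≈ -4315.6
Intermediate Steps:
l(g, U) = (2 + 3*g²)² (l(g, U) = (2 + g²*3)² = (2 + 3*g²)²)
102*(n + d(√(l(-1, -3) + Q(-4, 0)))) = 102*(-47 + √((2 + 3*(-1)²)² - 3)) = 102*(-47 + √((2 + 3*1)² - 3)) = 102*(-47 + √((2 + 3)² - 3)) = 102*(-47 + √(5² - 3)) = 102*(-47 + √(25 - 3)) = 102*(-47 + √22) = -4794 + 102*√22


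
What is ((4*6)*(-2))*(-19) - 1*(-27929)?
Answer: 28841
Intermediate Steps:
((4*6)*(-2))*(-19) - 1*(-27929) = (24*(-2))*(-19) + 27929 = -48*(-19) + 27929 = 912 + 27929 = 28841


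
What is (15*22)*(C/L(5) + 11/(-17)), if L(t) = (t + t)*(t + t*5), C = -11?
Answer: -38357/170 ≈ -225.63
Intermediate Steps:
L(t) = 12*t² (L(t) = (2*t)*(t + 5*t) = (2*t)*(6*t) = 12*t²)
(15*22)*(C/L(5) + 11/(-17)) = (15*22)*(-11/(12*5²) + 11/(-17)) = 330*(-11/(12*25) + 11*(-1/17)) = 330*(-11/300 - 11/17) = 330*(-3487/5100) = -38357/170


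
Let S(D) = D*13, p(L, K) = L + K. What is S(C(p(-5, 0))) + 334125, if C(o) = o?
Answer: 334060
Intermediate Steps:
p(L, K) = K + L
S(D) = 13*D
S(C(p(-5, 0))) + 334125 = 13*(0 - 5) + 334125 = 13*(-5) + 334125 = -65 + 334125 = 334060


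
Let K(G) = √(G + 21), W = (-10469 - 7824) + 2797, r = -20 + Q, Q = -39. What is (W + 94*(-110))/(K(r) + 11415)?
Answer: -294917940/130302263 + 25836*I*√38/130302263 ≈ -2.2633 + 0.0012223*I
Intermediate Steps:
r = -59 (r = -20 - 39 = -59)
W = -15496 (W = -18293 + 2797 = -15496)
K(G) = √(21 + G)
(W + 94*(-110))/(K(r) + 11415) = (-15496 + 94*(-110))/(√(21 - 59) + 11415) = (-15496 - 10340)/(√(-38) + 11415) = -25836/(I*√38 + 11415) = -25836/(11415 + I*√38)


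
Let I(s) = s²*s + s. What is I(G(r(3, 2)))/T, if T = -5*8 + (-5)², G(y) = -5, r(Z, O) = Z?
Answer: 26/3 ≈ 8.6667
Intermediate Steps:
I(s) = s + s³ (I(s) = s³ + s = s + s³)
T = -15 (T = -40 + 25 = -15)
I(G(r(3, 2)))/T = (-5 + (-5)³)/(-15) = (-5 - 125)*(-1/15) = -130*(-1/15) = 26/3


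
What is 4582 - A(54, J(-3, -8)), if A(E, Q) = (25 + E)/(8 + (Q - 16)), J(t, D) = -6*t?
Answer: 45741/10 ≈ 4574.1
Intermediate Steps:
A(E, Q) = (25 + E)/(-8 + Q) (A(E, Q) = (25 + E)/(8 + (-16 + Q)) = (25 + E)/(-8 + Q))
4582 - A(54, J(-3, -8)) = 4582 - (25 + 54)/(-8 - 6*(-3)) = 4582 - 79/(-8 + 18) = 4582 - 79/10 = 45741/10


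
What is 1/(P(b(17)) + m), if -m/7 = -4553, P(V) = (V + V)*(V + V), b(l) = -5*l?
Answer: 1/60771 ≈ 1.6455e-5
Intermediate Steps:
P(V) = 4*V**2 (P(V) = (2*V)*(2*V) = 4*V**2)
m = 31871 (m = -7*(-4553) = 31871)
1/(P(b(17)) + m) = 1/(4*(-5*17)**2 + 31871) = 1/(4*(-85)**2 + 31871) = 1/(4*7225 + 31871) = 1/(28900 + 31871) = 1/60771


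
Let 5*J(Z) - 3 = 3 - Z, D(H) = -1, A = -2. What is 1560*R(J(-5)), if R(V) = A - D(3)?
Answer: -1560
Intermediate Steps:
J(Z) = 6/5 - Z/5 (J(Z) = ⅗ + (3 - Z)/5 = ⅗ + (⅗ - Z/5) = 6/5 - Z/5)
R(V) = -1 (R(V) = -2 - 1*(-1) = -2 + 1 = -1)
1560*R(J(-5)) = 1560*(-1) = -1560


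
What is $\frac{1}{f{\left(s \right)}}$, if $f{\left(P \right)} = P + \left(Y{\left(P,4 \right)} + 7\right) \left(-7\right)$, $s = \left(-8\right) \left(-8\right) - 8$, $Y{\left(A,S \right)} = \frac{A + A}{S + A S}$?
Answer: $\frac{57}{203} \approx 0.28079$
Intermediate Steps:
$Y{\left(A,S \right)} = \frac{2 A}{S + A S}$
$s = 56$ ($s = 64 - 8 = 56$)
$f{\left(P \right)} = -49 + P - \frac{7 P}{2 \left(1 + P\right)}$ ($f{\left(P \right)} = P + \left(\frac{2 P}{4 \left(1 + P\right)} + 7\right) \left(-7\right) = P + \left(2 P \frac{1}{4} \frac{1}{1 + P} + 7\right) \left(-7\right) = P + \left(\frac{P}{2 \left(1 + P\right)} + 7\right) \left(-7\right) = P + \left(7 + \frac{P}{2 \left(1 + P\right)}\right) \left(-7\right) = P - \left(49 + \frac{7 P}{2 \left(1 + P\right)}\right) = -49 + P - \frac{7 P}{2 \left(1 + P\right)}$)
$\frac{1}{f{\left(s \right)}} = \frac{1}{\frac{1}{1 + 56} \left(-49 + 56^{2} - 2884\right)} = \frac{1}{\frac{1}{57} \left(-49 + 3136 - 2884\right)} = \frac{1}{\frac{1}{57} \cdot 203} = \frac{1}{\frac{203}{57}} = \frac{57}{203}$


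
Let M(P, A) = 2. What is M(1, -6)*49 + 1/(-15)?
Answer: 1469/15 ≈ 97.933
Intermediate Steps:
M(1, -6)*49 + 1/(-15) = 2*49 + 1/(-15) = 98 - 1/15 = 1469/15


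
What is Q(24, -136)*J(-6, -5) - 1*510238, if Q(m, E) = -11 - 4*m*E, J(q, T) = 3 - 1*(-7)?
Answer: -379788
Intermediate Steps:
J(q, T) = 10 (J(q, T) = 3 + 7 = 10)
Q(m, E) = -11 - 4*E*m
Q(24, -136)*J(-6, -5) - 1*510238 = (-11 - 4*(-136)*24)*10 - 1*510238 = (-11 + 13056)*10 - 510238 = 13045*10 - 510238 = 130450 - 510238 = -379788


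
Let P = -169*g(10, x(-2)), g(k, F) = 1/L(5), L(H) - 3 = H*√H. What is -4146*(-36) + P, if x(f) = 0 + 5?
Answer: 17314203/116 - 845*√5/116 ≈ 1.4924e+5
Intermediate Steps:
L(H) = 3 + H^(3/2) (L(H) = 3 + H*√H = 3 + H^(3/2))
x(f) = 5
g(k, F) = 1/(3 + 5*√5) (g(k, F) = 1/(3 + 5^(3/2)) = 1/(3 + 5*√5))
P = 507/116 - 845*√5/116 (P = -169*(-3/116 + 5*√5/116) = 507/116 - 845*√5/116 ≈ -11.918)
-4146*(-36) + P = -4146*(-36) + (507/116 - 845*√5/116) = 149256 + (507/116 - 845*√5/116) = 17314203/116 - 845*√5/116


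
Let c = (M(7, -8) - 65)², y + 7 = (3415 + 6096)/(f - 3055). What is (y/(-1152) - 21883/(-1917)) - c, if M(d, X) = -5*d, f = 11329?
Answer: -250360793293/25064704 ≈ -9988.6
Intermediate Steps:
y = -48407/8274 (y = -7 + (3415 + 6096)/(11329 - 3055) = -7 + 9511/8274 = -48407/8274 ≈ -5.8505)
c = 10000 (c = (-5*7 - 65)² = (-35 - 65)² = (-100)² = 10000)
(y/(-1152) - 21883/(-1917)) - c = (-48407/8274/(-1152) - 21883/(-1917)) - 1*10000 = (-48407/8274*(-1/1152) - 21883*(-1/1917)) - 10000 = (48407/9531648 + 21883/1917) - 10000 = 286246707/25064704 - 10000 = -250360793293/25064704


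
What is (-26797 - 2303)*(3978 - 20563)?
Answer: 482623500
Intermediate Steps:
(-26797 - 2303)*(3978 - 20563) = -29100*(-16585) = 482623500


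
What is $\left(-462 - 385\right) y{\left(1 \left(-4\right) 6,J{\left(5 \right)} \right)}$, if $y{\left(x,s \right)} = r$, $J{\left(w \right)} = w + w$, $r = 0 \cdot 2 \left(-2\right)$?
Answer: $0$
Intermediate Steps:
$r = 0$ ($r = 0 \left(-2\right) = 0$)
$J{\left(w \right)} = 2 w$
$y{\left(x,s \right)} = 0$
$\left(-462 - 385\right) y{\left(1 \left(-4\right) 6,J{\left(5 \right)} \right)} = \left(-462 - 385\right) 0 = \left(-847\right) 0 = 0$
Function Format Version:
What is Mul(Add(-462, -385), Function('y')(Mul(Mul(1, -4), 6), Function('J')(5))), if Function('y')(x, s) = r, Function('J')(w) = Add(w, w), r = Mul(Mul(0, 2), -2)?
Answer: 0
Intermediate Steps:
r = 0 (r = Mul(0, -2) = 0)
Function('J')(w) = Mul(2, w)
Function('y')(x, s) = 0
Mul(Add(-462, -385), Function('y')(Mul(Mul(1, -4), 6), Function('J')(5))) = Mul(Add(-462, -385), 0) = Mul(-847, 0) = 0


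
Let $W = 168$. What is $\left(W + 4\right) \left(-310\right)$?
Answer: $-53320$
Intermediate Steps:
$\left(W + 4\right) \left(-310\right) = \left(168 + 4\right) \left(-310\right) = 172 \left(-310\right) = -53320$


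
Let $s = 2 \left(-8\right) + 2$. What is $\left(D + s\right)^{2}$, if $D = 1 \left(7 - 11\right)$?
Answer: $324$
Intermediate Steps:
$s = -14$ ($s = -16 + 2 = -14$)
$D = -4$ ($D = 1 \left(-4\right) = -4$)
$\left(D + s\right)^{2} = \left(-4 - 14\right)^{2} = \left(-18\right)^{2} = 324$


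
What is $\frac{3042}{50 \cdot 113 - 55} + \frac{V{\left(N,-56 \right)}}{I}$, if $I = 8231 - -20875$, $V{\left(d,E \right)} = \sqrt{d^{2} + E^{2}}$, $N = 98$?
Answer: $\frac{1014}{1865} + \frac{\sqrt{65}}{2079} \approx 0.54758$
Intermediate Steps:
$V{\left(d,E \right)} = \sqrt{E^{2} + d^{2}}$
$I = 29106$ ($I = 8231 + 20875 = 29106$)
$\frac{3042}{50 \cdot 113 - 55} + \frac{V{\left(N,-56 \right)}}{I} = \frac{3042}{50 \cdot 113 - 55} + \frac{\sqrt{\left(-56\right)^{2} + 98^{2}}}{29106} = \frac{3042}{5650 - 55} + \sqrt{3136 + 9604} \cdot \frac{1}{29106} = \frac{3042}{5595} + \sqrt{12740} \cdot \frac{1}{29106} = 3042 \cdot \frac{1}{5595} + 14 \sqrt{65} \cdot \frac{1}{29106} = \frac{1014}{1865} + \frac{\sqrt{65}}{2079}$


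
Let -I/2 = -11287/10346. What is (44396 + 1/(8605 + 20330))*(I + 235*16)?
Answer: 25000552044187187/149680755 ≈ 1.6703e+8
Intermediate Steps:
I = 11287/5173 (I = -(-2)*11287/10346 = -2*(-11287/10346) = 11287/5173 ≈ 2.1819)
(44396 + 1/(8605 + 20330))*(I + 235*16) = (44396 + 1/(8605 + 20330))*(11287/5173 + 235*16) = (44396 + 1/28935)*(11287/5173 + 3760) = (44396 + 1/28935)*(19461767/5173) = (1284598261/28935)*(19461767/5173) = 25000552044187187/149680755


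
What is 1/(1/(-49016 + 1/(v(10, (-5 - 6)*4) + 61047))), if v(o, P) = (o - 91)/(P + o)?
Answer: -101741481830/2075679 ≈ -49016.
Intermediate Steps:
v(o, P) = (-91 + o)/(P + o)
1/(1/(-49016 + 1/(v(10, (-5 - 6)*4) + 61047))) = 1/(1/(-49016 + 1/((-91 + 10)/((-5 - 6)*4 + 10) + 61047))) = 1/(1/(-49016 + 1/(-81/(-11*4 + 10) + 61047))) = 1/(1/(-49016 + 1/(-81/(-44 + 10) + 61047))) = 1/(1/(-49016 + 1/(-81/(-34) + 61047))) = 1/(1/(-49016 + 1/(-1/34*(-81) + 61047))) = 1/(1/(-49016 + 1/(81/34 + 61047))) = 1/(1/(-49016 + 1/(2075679/34))) = 1/(1/(-49016 + 34/2075679)) = 1/(1/(-101741481830/2075679)) = 1/(-2075679/101741481830) = -101741481830/2075679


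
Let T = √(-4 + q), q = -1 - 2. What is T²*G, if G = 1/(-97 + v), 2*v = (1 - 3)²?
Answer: 7/95 ≈ 0.073684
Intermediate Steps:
q = -3
v = 2 (v = (1 - 3)²/2 = (½)*(-2)² = (½)*4 = 2)
T = I*√7 (T = √(-4 - 3) = √(-7) = I*√7 ≈ 2.6458*I)
G = -1/95 (G = 1/(-97 + 2) = 1/(-95) = -1/95 ≈ -0.010526)
T²*G = (I*√7)²*(-1/95) = -7*(-1/95) = 7/95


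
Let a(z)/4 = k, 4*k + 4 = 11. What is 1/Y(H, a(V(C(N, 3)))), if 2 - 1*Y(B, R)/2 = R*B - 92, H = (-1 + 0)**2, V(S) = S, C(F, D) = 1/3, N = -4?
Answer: 1/174 ≈ 0.0057471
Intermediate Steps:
C(F, D) = 1/3
k = 7/4 (k = -1 + (1/4)*11 = -1 + 11/4 = 7/4 ≈ 1.7500)
a(z) = 7 (a(z) = 4*(7/4) = 7)
H = 1 (H = (-1)**2 = 1)
Y(B, R) = 188 - 2*B*R (Y(B, R) = 4 - 2*(R*B - 92) = 4 - 2*(B*R - 92) = 4 - 2*(-92 + B*R) = 4 + (184 - 2*B*R) = 188 - 2*B*R)
1/Y(H, a(V(C(N, 3)))) = 1/(188 - 2*1*7) = 1/(188 - 14) = 1/174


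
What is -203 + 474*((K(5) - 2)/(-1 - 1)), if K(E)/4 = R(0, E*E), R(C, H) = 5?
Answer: -4469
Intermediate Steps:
K(E) = 20 (K(E) = 4*5 = 20)
-203 + 474*((K(5) - 2)/(-1 - 1)) = -203 + 474*((20 - 2)/(-1 - 1)) = -203 + 474*(18/(-2)) = -203 + 474*(18*(-½)) = -203 + 474*(-9) = -203 - 4266 = -4469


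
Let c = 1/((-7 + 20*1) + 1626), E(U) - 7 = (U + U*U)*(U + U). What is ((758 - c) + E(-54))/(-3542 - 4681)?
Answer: 505354510/13477497 ≈ 37.496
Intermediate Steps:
E(U) = 7 + 2*U*(U + U²) (E(U) = 7 + (U + U*U)*(U + U) = 7 + (U + U²)*(2*U) = 7 + 2*U*(U + U²))
c = 1/1639 (c = 1/((-7 + 20) + 1626) = 1/(13 + 1626) = 1/1639 ≈ 0.00061013)
((758 - c) + E(-54))/(-3542 - 4681) = ((758 - 1*1/1639) + (7 + 2*(-54)² + 2*(-54)³))/(-3542 - 4681) = ((758 - 1/1639) + (7 + 2*2916 + 2*(-157464)))/(-8223) = (1242361/1639 + (7 + 5832 - 314928))*(-1/8223) = (1242361/1639 - 309089)*(-1/8223) = -505354510/1639*(-1/8223) = 505354510/13477497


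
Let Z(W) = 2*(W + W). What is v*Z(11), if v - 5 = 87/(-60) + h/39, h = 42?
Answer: 13233/65 ≈ 203.58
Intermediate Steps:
Z(W) = 4*W (Z(W) = 2*(2*W) = 4*W)
v = 1203/260 (v = 5 + (87/(-60) + 42/39) = 5 + (87*(-1/60) + 42*(1/39)) = 5 + (-29/20 + 14/13) = 5 - 97/260 = 1203/260 ≈ 4.6269)
v*Z(11) = 1203*(4*11)/260 = (1203/260)*44 = 13233/65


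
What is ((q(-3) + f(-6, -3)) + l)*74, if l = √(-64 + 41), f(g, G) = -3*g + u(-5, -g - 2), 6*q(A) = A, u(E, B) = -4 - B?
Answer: 703 + 74*I*√23 ≈ 703.0 + 354.89*I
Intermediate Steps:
q(A) = A/6
f(g, G) = -2 - 2*g (f(g, G) = -3*g + (-4 - (-g - 2)) = -3*g + (-4 - (-2 - g)) = -3*g + (-4 + (2 + g)) = -3*g + (-2 + g) = -2 - 2*g)
l = I*√23 (l = √(-23) = I*√23 ≈ 4.7958*I)
((q(-3) + f(-6, -3)) + l)*74 = (((⅙)*(-3) + (-2 - 2*(-6))) + I*√23)*74 = ((-½ + (-2 + 12)) + I*√23)*74 = ((-½ + 10) + I*√23)*74 = (19/2 + I*√23)*74 = 703 + 74*I*√23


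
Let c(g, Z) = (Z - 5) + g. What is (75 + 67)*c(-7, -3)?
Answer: -2130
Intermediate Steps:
c(g, Z) = -5 + Z + g (c(g, Z) = (-5 + Z) + g = -5 + Z + g)
(75 + 67)*c(-7, -3) = (75 + 67)*(-5 - 3 - 7) = 142*(-15) = -2130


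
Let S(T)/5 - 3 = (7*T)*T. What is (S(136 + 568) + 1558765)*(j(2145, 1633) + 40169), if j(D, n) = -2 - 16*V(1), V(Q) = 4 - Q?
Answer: 758463335460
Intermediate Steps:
S(T) = 15 + 35*T² (S(T) = 15 + 5*((7*T)*T) = 15 + 5*(7*T²) = 15 + 35*T²)
j(D, n) = -50 (j(D, n) = -2 - 16*(4 - 1*1) = -2 - 16*(4 - 1) = -2 - 16*3 = -2 - 48 = -50)
(S(136 + 568) + 1558765)*(j(2145, 1633) + 40169) = ((15 + 35*(136 + 568)²) + 1558765)*(-50 + 40169) = ((15 + 35*704²) + 1558765)*40119 = ((15 + 35*495616) + 1558765)*40119 = ((15 + 17346560) + 1558765)*40119 = (17346575 + 1558765)*40119 = 18905340*40119 = 758463335460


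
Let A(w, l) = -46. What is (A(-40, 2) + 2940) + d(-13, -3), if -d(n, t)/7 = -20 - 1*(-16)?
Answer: 2922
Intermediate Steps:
d(n, t) = 28 (d(n, t) = -7*(-20 - 1*(-16)) = -7*(-20 + 16) = -7*(-4) = 28)
(A(-40, 2) + 2940) + d(-13, -3) = (-46 + 2940) + 28 = 2894 + 28 = 2922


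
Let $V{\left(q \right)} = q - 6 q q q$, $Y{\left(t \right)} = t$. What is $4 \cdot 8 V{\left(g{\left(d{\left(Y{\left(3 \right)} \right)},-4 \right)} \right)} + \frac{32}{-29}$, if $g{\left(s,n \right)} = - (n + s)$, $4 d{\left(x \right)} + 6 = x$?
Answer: $- \frac{592357}{29} \approx -20426.0$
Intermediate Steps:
$d{\left(x \right)} = - \frac{3}{2} + \frac{x}{4}$
$g{\left(s,n \right)} = - n - s$
$V{\left(q \right)} = q - 6 q^{3}$ ($V{\left(q \right)} = q - 6 q^{2} q = q - 6 q^{3}$)
$4 \cdot 8 V{\left(g{\left(d{\left(Y{\left(3 \right)} \right)},-4 \right)} \right)} + \frac{32}{-29} = 4 \cdot 8 \left(\left(\left(-1\right) \left(-4\right) - \left(- \frac{3}{2} + \frac{1}{4} \cdot 3\right)\right) - 6 \left(\left(-1\right) \left(-4\right) - \left(- \frac{3}{2} + \frac{1}{4} \cdot 3\right)\right)^{3}\right) + \frac{32}{-29} = 32 \left(\left(4 - \left(- \frac{3}{2} + \frac{3}{4}\right)\right) - 6 \left(4 - \left(- \frac{3}{2} + \frac{3}{4}\right)\right)^{3}\right) + 32 \left(- \frac{1}{29}\right) = 32 \left(\left(4 - - \frac{3}{4}\right) - 6 \left(4 - - \frac{3}{4}\right)^{3}\right) - \frac{32}{29} = 32 \left(\left(4 + \frac{3}{4}\right) - 6 \left(4 + \frac{3}{4}\right)^{3}\right) - \frac{32}{29} = 32 \left(\frac{19}{4} - 6 \left(\frac{19}{4}\right)^{3}\right) - \frac{32}{29} = 32 \left(\frac{19}{4} - \frac{20577}{32}\right) - \frac{32}{29} = 32 \left(- \frac{20425}{32}\right) - \frac{32}{29} = -20425 - \frac{32}{29} = - \frac{592357}{29}$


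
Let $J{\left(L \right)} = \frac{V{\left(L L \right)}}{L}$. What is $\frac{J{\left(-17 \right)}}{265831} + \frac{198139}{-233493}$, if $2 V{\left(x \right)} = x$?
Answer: $- \frac{105346946399}{124139355366} \approx -0.84862$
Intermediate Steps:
$V{\left(x \right)} = \frac{x}{2}$
$J{\left(L \right)} = \frac{L}{2}$ ($J{\left(L \right)} = \frac{\frac{1}{2} L L}{L} = \frac{\frac{1}{2} L^{2}}{L} = \frac{L}{2}$)
$\frac{J{\left(-17 \right)}}{265831} + \frac{198139}{-233493} = \frac{\frac{1}{2} \left(-17\right)}{265831} + \frac{198139}{-233493} = \left(- \frac{17}{2}\right) \frac{1}{265831} + 198139 \left(- \frac{1}{233493}\right) = - \frac{17}{531662} - \frac{198139}{233493} = - \frac{105346946399}{124139355366}$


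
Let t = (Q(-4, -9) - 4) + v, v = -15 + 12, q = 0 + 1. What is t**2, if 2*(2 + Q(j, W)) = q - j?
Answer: 169/4 ≈ 42.250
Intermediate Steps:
q = 1
Q(j, W) = -3/2 - j/2 (Q(j, W) = -2 + (1 - j)/2 = -2 + (1/2 - j/2) = -3/2 - j/2)
v = -3
t = -13/2 (t = ((-3/2 - 1/2*(-4)) - 4) - 3 = ((-3/2 + 2) - 4) - 3 = (1/2 - 4) - 3 = -7/2 - 3 = -13/2 ≈ -6.5000)
t**2 = (-13/2)**2 = 169/4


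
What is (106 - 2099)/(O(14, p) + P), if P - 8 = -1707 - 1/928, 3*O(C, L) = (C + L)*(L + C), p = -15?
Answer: 5548512/4729091 ≈ 1.1733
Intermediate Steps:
O(C, L) = (C + L)²/3 (O(C, L) = ((C + L)*(L + C))/3 = ((C + L)*(C + L))/3 = (C + L)²/3)
P = -1576673/928 (P = 8 + (-1707 - 1/928) = 8 - 1584097/928 = -1576673/928 ≈ -1699.0)
(106 - 2099)/(O(14, p) + P) = (106 - 2099)/((14 - 15)²/3 - 1576673/928) = -1993/((⅓)*(-1)² - 1576673/928) = -1993/((⅓)*1 - 1576673/928) = -1993/(⅓ - 1576673/928) = -1993/(-4729091/2784) = -1993*(-2784/4729091) = 5548512/4729091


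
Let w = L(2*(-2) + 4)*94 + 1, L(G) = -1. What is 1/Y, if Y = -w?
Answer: 1/93 ≈ 0.010753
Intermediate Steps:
w = -93 (w = -1*94 + 1 = -94 + 1 = -93)
Y = 93 (Y = -1*(-93) = 93)
1/Y = 1/93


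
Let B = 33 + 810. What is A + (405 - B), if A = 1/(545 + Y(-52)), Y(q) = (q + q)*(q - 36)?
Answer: -4247285/9697 ≈ -438.00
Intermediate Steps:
B = 843
Y(q) = 2*q*(-36 + q) (Y(q) = (2*q)*(-36 + q) = 2*q*(-36 + q))
A = 1/9697 (A = 1/(545 + 2*(-52)*(-36 - 52)) = 1/(545 + 2*(-52)*(-88)) = 1/(545 + 9152) = 1/9697 ≈ 0.00010312)
A + (405 - B) = 1/9697 + (405 - 1*843) = 1/9697 + (405 - 843) = 1/9697 - 438 = -4247285/9697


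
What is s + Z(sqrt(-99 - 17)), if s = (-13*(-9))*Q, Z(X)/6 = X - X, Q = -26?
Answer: -3042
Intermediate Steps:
Z(X) = 0 (Z(X) = 6*(X - X) = 6*0 = 0)
s = -3042 (s = -13*(-9)*(-26) = 117*(-26) = -3042)
s + Z(sqrt(-99 - 17)) = -3042 + 0 = -3042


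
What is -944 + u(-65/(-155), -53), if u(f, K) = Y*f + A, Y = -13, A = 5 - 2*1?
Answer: -29340/31 ≈ -946.45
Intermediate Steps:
A = 3 (A = 5 - 2 = 3)
u(f, K) = 3 - 13*f (u(f, K) = -13*f + 3 = 3 - 13*f)
-944 + u(-65/(-155), -53) = -944 + (3 - (-845)/(-155)) = -944 + (3 - (-845)*(-1)/155) = -944 + (3 - 13*13/31) = -944 + (3 - 169/31) = -944 - 76/31 = -29340/31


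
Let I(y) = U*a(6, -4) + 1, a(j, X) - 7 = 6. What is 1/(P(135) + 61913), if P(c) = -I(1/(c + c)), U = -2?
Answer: 1/61938 ≈ 1.6145e-5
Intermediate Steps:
a(j, X) = 13 (a(j, X) = 7 + 6 = 13)
I(y) = -25 (I(y) = -2*13 + 1 = -26 + 1 = -25)
P(c) = 25 (P(c) = -1*(-25) = 25)
1/(P(135) + 61913) = 1/(25 + 61913) = 1/61938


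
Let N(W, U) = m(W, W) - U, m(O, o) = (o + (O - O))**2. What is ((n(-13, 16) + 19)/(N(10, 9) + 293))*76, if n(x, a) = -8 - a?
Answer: -95/96 ≈ -0.98958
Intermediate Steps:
m(O, o) = o**2 (m(O, o) = (o + 0)**2 = o**2)
N(W, U) = W**2 - U
((n(-13, 16) + 19)/(N(10, 9) + 293))*76 = (((-8 - 1*16) + 19)/((10**2 - 1*9) + 293))*76 = (((-8 - 16) + 19)/((100 - 9) + 293))*76 = ((-24 + 19)/(91 + 293))*76 = -5/384*76 = -95/96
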